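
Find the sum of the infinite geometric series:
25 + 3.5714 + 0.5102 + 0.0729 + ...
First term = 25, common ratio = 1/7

For |r| < 1, S = a / (1 - r)
S = 25 / (1 - (1/7))
S = 25 / (6/7)
S = 175/6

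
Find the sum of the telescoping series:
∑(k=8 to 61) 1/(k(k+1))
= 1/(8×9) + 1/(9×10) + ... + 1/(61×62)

Partial fractions: 1/(k(k+1)) = 1/k - 1/(k+1)
The series telescopes:
= (1/8 - 1/9) + (1/9 - 1/10) + ... + (1/61 - 1/62)
= 1/8 - 1/62
= 27/248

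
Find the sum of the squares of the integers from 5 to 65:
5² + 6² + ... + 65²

Use ∑_{k=1}^{n} k² = n(n+1)(2n+1)/6, then subtract the first 4 terms.
∑_{k=1}^{65} k² = 65×66×131/6 = 93665
∑_{k=1}^{4} k² = 4×5×9/6 = 30
∑_{k=5}^{65} k² = 93665 - 30 = 93635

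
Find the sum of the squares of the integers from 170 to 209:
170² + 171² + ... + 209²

Use ∑_{k=1}^{n} k² = n(n+1)(2n+1)/6, then subtract the first 169 terms.
∑_{k=1}^{209} k² = 209×210×419/6 = 3064985
∑_{k=1}^{169} k² = 169×170×339/6 = 1623245
∑_{k=170}^{209} k² = 3064985 - 1623245 = 1441740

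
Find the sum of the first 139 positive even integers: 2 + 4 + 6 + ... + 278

Sum of first n even numbers = n(n+1)
= 139×140
= 19460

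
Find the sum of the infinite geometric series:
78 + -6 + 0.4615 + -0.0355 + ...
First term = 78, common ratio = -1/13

For |r| < 1, S = a / (1 - r)
S = 78 / (1 - (-1/13))
S = 78 / (14/13)
S = 507/7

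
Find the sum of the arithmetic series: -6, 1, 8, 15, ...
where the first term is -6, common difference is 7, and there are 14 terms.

Sₙ = n/2 × (first + last)
Last term = a + (n-1)d = -6 + (14-1)×7 = 85
S_14 = 14/2 × (-6 + 85)
S_14 = 14/2 × 79 = 553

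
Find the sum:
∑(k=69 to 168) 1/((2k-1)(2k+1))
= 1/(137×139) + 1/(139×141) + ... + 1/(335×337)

Partial fractions: 1/((2k-1)(2k+1)) = (1/2)[1/(2k-1) - 1/(2k+1)]
The series telescopes:
= (1/2)[1/137 - 1/337]
= 100/46169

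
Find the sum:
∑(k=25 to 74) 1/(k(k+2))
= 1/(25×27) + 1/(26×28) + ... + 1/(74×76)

Partial fractions: 1/(k(k+2)) = (1/2)[1/k - 1/(k+2)]
Telescoping leaves the first two and last two terms:
= (1/2)[1/25 + 1/26 - 1/75 - 1/76]
= 3851/148200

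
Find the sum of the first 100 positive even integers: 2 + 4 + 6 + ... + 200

Sum of first n even numbers = n(n+1)
= 100×101
= 10100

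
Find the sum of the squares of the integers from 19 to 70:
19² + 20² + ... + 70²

Use ∑_{k=1}^{n} k² = n(n+1)(2n+1)/6, then subtract the first 18 terms.
∑_{k=1}^{70} k² = 70×71×141/6 = 116795
∑_{k=1}^{18} k² = 18×19×37/6 = 2109
∑_{k=19}^{70} k² = 116795 - 2109 = 114686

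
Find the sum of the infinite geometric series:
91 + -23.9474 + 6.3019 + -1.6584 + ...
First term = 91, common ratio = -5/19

For |r| < 1, S = a / (1 - r)
S = 91 / (1 - (-5/19))
S = 91 / (24/19)
S = 1729/24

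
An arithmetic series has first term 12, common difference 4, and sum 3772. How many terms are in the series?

Using S = n/2 × [2a + (n-1)d]
3772 = n/2 × [2(12) + (n-1)(4)]
3772 = n/2 × [24 + 4n - 4]
7544 = n × [20 + 4n]
4n² + (20)n - 7544 = 0
Discriminant: Δ = (20)² - 4(4)(-7544) = 400 + 120704 = 121104
√Δ = 348
n = [-(20) + √Δ] / (2·4) = (-20 + 348) / 8 = 328 / 8 = 41
(The negative root is discarded since n must be a positive integer.)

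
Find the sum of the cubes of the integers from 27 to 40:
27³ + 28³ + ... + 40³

Use ∑_{k=1}^{n} k³ = [n(n+1)/2]², then subtract the first 26 terms.
∑_{k=1}^{40} k³ = [40×41/2]² = 820² = 672400
∑_{k=1}^{26} k³ = [26×27/2]² = 351² = 123201
∑_{k=27}^{40} k³ = 672400 - 123201 = 549199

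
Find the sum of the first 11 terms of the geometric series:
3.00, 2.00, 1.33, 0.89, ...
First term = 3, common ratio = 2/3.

Sₙ = a(1 - rⁿ) / (1 - r)
S_11 = 3(1 - (2/3)^11) / (1 - (2/3))
S_11 = 3(1 - (2048/177147)) / (1/3)
S_11 = 175099/19683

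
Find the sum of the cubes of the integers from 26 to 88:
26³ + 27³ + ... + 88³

Use ∑_{k=1}^{n} k³ = [n(n+1)/2]², then subtract the first 25 terms.
∑_{k=1}^{88} k³ = [88×89/2]² = 3916² = 15335056
∑_{k=1}^{25} k³ = [25×26/2]² = 325² = 105625
∑_{k=26}^{88} k³ = 15335056 - 105625 = 15229431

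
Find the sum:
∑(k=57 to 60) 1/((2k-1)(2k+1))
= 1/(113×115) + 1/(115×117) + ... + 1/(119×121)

Partial fractions: 1/((2k-1)(2k+1)) = (1/2)[1/(2k-1) - 1/(2k+1)]
The series telescopes:
= (1/2)[1/113 - 1/121]
= 4/13673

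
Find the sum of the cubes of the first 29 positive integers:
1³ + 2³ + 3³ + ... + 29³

Formula: ∑k³ = [n(n+1)/2]²
= [29×30/2]²
= 435²
= 189225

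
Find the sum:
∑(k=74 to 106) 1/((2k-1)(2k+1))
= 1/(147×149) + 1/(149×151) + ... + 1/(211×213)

Partial fractions: 1/((2k-1)(2k+1)) = (1/2)[1/(2k-1) - 1/(2k+1)]
The series telescopes:
= (1/2)[1/147 - 1/213]
= 11/10437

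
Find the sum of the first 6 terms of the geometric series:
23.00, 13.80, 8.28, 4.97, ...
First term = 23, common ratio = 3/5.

Sₙ = a(1 - rⁿ) / (1 - r)
S_6 = 23(1 - (3/5)^6) / (1 - (3/5))
S_6 = 23(1 - (729/15625)) / (2/5)
S_6 = 171304/3125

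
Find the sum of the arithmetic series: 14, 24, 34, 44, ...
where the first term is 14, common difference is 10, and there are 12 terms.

Sₙ = n/2 × (first + last)
Last term = a + (n-1)d = 14 + (12-1)×10 = 124
S_12 = 12/2 × (14 + 124)
S_12 = 12/2 × 138 = 828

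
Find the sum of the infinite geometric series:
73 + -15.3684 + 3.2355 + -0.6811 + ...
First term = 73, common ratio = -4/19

For |r| < 1, S = a / (1 - r)
S = 73 / (1 - (-4/19))
S = 73 / (23/19)
S = 1387/23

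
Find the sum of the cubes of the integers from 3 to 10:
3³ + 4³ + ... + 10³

Use ∑_{k=1}^{n} k³ = [n(n+1)/2]², then subtract the first 2 terms.
∑_{k=1}^{10} k³ = [10×11/2]² = 55² = 3025
∑_{k=1}^{2} k³ = [2×3/2]² = 3² = 9
∑_{k=3}^{10} k³ = 3025 - 9 = 3016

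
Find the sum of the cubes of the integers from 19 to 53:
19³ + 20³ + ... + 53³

Use ∑_{k=1}^{n} k³ = [n(n+1)/2]², then subtract the first 18 terms.
∑_{k=1}^{53} k³ = [53×54/2]² = 1431² = 2047761
∑_{k=1}^{18} k³ = [18×19/2]² = 171² = 29241
∑_{k=19}^{53} k³ = 2047761 - 29241 = 2018520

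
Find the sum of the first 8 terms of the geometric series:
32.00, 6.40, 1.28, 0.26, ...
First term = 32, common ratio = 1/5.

Sₙ = a(1 - rⁿ) / (1 - r)
S_8 = 32(1 - (1/5)^8) / (1 - (1/5))
S_8 = 32(1 - (1/390625)) / (4/5)
S_8 = 3124992/78125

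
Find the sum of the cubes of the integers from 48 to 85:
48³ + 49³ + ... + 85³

Use ∑_{k=1}^{n} k³ = [n(n+1)/2]², then subtract the first 47 terms.
∑_{k=1}^{85} k³ = [85×86/2]² = 3655² = 13359025
∑_{k=1}^{47} k³ = [47×48/2]² = 1128² = 1272384
∑_{k=48}^{85} k³ = 13359025 - 1272384 = 12086641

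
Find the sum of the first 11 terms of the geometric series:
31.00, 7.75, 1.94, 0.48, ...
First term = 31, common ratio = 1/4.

Sₙ = a(1 - rⁿ) / (1 - r)
S_11 = 31(1 - (1/4)^11) / (1 - (1/4))
S_11 = 31(1 - (1/4194304)) / (3/4)
S_11 = 43341131/1048576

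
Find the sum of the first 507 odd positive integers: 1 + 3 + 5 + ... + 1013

Sum of first n odd numbers = n²
= 507²
= 257049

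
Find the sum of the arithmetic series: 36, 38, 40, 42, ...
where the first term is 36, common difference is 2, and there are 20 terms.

Sₙ = n/2 × (first + last)
Last term = a + (n-1)d = 36 + (20-1)×2 = 74
S_20 = 20/2 × (36 + 74)
S_20 = 20/2 × 110 = 1100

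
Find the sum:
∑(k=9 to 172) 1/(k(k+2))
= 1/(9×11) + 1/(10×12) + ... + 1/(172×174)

Partial fractions: 1/(k(k+2)) = (1/2)[1/k - 1/(k+2)]
Telescoping leaves the first two and last two terms:
= (1/2)[1/9 + 1/10 - 1/173 - 1/174]
= 45059/451530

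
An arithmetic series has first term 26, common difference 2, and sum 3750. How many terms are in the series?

Using S = n/2 × [2a + (n-1)d]
3750 = n/2 × [2(26) + (n-1)(2)]
3750 = n/2 × [52 + 2n - 2]
7500 = n × [50 + 2n]
2n² + (50)n - 7500 = 0
Discriminant: Δ = (50)² - 4(2)(-7500) = 2500 + 60000 = 62500
√Δ = 250
n = [-(50) + √Δ] / (2·2) = (-50 + 250) / 4 = 200 / 4 = 50
(The negative root is discarded since n must be a positive integer.)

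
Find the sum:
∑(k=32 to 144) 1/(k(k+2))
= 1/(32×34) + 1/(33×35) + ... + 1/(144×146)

Partial fractions: 1/(k(k+2)) = (1/2)[1/k - 1/(k+2)]
Telescoping leaves the first two and last two terms:
= (1/2)[1/32 + 1/33 - 1/145 - 1/146]
= 534377/22355520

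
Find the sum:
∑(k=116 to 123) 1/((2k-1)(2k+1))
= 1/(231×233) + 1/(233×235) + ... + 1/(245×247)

Partial fractions: 1/((2k-1)(2k+1)) = (1/2)[1/(2k-1) - 1/(2k+1)]
The series telescopes:
= (1/2)[1/231 - 1/247]
= 8/57057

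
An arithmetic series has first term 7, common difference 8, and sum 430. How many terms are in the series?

Using S = n/2 × [2a + (n-1)d]
430 = n/2 × [2(7) + (n-1)(8)]
430 = n/2 × [14 + 8n - 8]
860 = n × [6 + 8n]
8n² + (6)n - 860 = 0
Discriminant: Δ = (6)² - 4(8)(-860) = 36 + 27520 = 27556
√Δ = 166
n = [-(6) + √Δ] / (2·8) = (-6 + 166) / 16 = 160 / 16 = 10
(The negative root is discarded since n must be a positive integer.)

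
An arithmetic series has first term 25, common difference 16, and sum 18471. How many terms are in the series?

Using S = n/2 × [2a + (n-1)d]
18471 = n/2 × [2(25) + (n-1)(16)]
18471 = n/2 × [50 + 16n - 16]
36942 = n × [34 + 16n]
16n² + (34)n - 36942 = 0
Discriminant: Δ = (34)² - 4(16)(-36942) = 1156 + 2364288 = 2365444
√Δ = 1538
n = [-(34) + √Δ] / (2·16) = (-34 + 1538) / 32 = 1504 / 32 = 47
(The negative root is discarded since n must be a positive integer.)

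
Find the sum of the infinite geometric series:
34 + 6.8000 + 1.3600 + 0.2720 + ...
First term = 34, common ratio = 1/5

For |r| < 1, S = a / (1 - r)
S = 34 / (1 - (1/5))
S = 34 / (4/5)
S = 85/2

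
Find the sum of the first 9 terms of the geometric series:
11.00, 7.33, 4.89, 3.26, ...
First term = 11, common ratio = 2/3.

Sₙ = a(1 - rⁿ) / (1 - r)
S_9 = 11(1 - (2/3)^9) / (1 - (2/3))
S_9 = 11(1 - (512/19683)) / (1/3)
S_9 = 210881/6561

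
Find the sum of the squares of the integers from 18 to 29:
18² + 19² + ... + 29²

Use ∑_{k=1}^{n} k² = n(n+1)(2n+1)/6, then subtract the first 17 terms.
∑_{k=1}^{29} k² = 29×30×59/6 = 8555
∑_{k=1}^{17} k² = 17×18×35/6 = 1785
∑_{k=18}^{29} k² = 8555 - 1785 = 6770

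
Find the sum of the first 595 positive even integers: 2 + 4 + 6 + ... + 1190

Sum of first n even numbers = n(n+1)
= 595×596
= 354620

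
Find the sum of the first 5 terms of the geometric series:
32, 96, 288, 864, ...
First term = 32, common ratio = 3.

Sₙ = a(1 - rⁿ) / (1 - r)
S_5 = 32(1 - 3^5) / (1 - 3)
S_5 = 32(1 - 243) / (-2)
S_5 = 3872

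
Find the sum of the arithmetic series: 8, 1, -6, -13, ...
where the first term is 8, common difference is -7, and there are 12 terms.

Sₙ = n/2 × (first + last)
Last term = a + (n-1)d = 8 + (12-1)×(-7) = -69
S_12 = 12/2 × (8 + (-69))
S_12 = 12/2 × (-61) = -366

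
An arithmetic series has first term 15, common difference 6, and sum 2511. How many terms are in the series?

Using S = n/2 × [2a + (n-1)d]
2511 = n/2 × [2(15) + (n-1)(6)]
2511 = n/2 × [30 + 6n - 6]
5022 = n × [24 + 6n]
6n² + (24)n - 5022 = 0
Discriminant: Δ = (24)² - 4(6)(-5022) = 576 + 120528 = 121104
√Δ = 348
n = [-(24) + √Δ] / (2·6) = (-24 + 348) / 12 = 324 / 12 = 27
(The negative root is discarded since n must be a positive integer.)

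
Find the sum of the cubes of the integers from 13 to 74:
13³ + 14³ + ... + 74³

Use ∑_{k=1}^{n} k³ = [n(n+1)/2]², then subtract the first 12 terms.
∑_{k=1}^{74} k³ = [74×75/2]² = 2775² = 7700625
∑_{k=1}^{12} k³ = [12×13/2]² = 78² = 6084
∑_{k=13}^{74} k³ = 7700625 - 6084 = 7694541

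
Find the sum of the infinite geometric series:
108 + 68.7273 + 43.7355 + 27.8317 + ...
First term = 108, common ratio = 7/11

For |r| < 1, S = a / (1 - r)
S = 108 / (1 - (7/11))
S = 108 / (4/11)
S = 297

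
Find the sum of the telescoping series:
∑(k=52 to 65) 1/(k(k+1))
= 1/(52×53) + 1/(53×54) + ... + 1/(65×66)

Partial fractions: 1/(k(k+1)) = 1/k - 1/(k+1)
The series telescopes:
= (1/52 - 1/53) + (1/53 - 1/54) + ... + (1/65 - 1/66)
= 1/52 - 1/66
= 7/1716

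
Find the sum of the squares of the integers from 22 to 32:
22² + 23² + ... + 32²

Use ∑_{k=1}^{n} k² = n(n+1)(2n+1)/6, then subtract the first 21 terms.
∑_{k=1}^{32} k² = 32×33×65/6 = 11440
∑_{k=1}^{21} k² = 21×22×43/6 = 3311
∑_{k=22}^{32} k² = 11440 - 3311 = 8129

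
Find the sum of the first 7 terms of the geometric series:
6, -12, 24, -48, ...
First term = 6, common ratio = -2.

Sₙ = a(1 - rⁿ) / (1 - r)
S_7 = 6(1 - (-2)^7) / (1 - (-2))
S_7 = 6(1 - (-128)) / (3)
S_7 = 258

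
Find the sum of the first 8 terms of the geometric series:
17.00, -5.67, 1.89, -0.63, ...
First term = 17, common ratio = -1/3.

Sₙ = a(1 - rⁿ) / (1 - r)
S_8 = 17(1 - (-1/3)^8) / (1 - (-1/3))
S_8 = 17(1 - (1/6561)) / (4/3)
S_8 = 27880/2187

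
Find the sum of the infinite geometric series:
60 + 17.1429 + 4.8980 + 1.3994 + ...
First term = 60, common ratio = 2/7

For |r| < 1, S = a / (1 - r)
S = 60 / (1 - (2/7))
S = 60 / (5/7)
S = 84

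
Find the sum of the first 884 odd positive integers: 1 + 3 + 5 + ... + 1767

Sum of first n odd numbers = n²
= 884²
= 781456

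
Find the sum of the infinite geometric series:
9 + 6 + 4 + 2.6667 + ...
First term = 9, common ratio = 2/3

For |r| < 1, S = a / (1 - r)
S = 9 / (1 - (2/3))
S = 9 / (1/3)
S = 27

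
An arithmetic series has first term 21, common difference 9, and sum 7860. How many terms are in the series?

Using S = n/2 × [2a + (n-1)d]
7860 = n/2 × [2(21) + (n-1)(9)]
7860 = n/2 × [42 + 9n - 9]
15720 = n × [33 + 9n]
9n² + (33)n - 15720 = 0
Discriminant: Δ = (33)² - 4(9)(-15720) = 1089 + 565920 = 567009
√Δ = 753
n = [-(33) + √Δ] / (2·9) = (-33 + 753) / 18 = 720 / 18 = 40
(The negative root is discarded since n must be a positive integer.)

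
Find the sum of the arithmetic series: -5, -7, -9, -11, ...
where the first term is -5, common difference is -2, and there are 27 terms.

Sₙ = n/2 × (first + last)
Last term = a + (n-1)d = -5 + (27-1)×(-2) = -57
S_27 = 27/2 × (-5 + (-57))
S_27 = 27/2 × (-62) = -837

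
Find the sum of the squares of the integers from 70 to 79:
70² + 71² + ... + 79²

Use ∑_{k=1}^{n} k² = n(n+1)(2n+1)/6, then subtract the first 69 terms.
∑_{k=1}^{79} k² = 79×80×159/6 = 167480
∑_{k=1}^{69} k² = 69×70×139/6 = 111895
∑_{k=70}^{79} k² = 167480 - 111895 = 55585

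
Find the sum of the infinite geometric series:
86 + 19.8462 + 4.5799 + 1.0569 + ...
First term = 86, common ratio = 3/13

For |r| < 1, S = a / (1 - r)
S = 86 / (1 - (3/13))
S = 86 / (10/13)
S = 559/5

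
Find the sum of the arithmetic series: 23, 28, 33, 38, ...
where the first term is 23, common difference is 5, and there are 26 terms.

Sₙ = n/2 × (first + last)
Last term = a + (n-1)d = 23 + (26-1)×5 = 148
S_26 = 26/2 × (23 + 148)
S_26 = 26/2 × 171 = 2223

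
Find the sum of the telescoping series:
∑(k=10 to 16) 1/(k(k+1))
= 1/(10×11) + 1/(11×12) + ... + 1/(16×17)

Partial fractions: 1/(k(k+1)) = 1/k - 1/(k+1)
The series telescopes:
= (1/10 - 1/11) + (1/11 - 1/12) + ... + (1/16 - 1/17)
= 1/10 - 1/17
= 7/170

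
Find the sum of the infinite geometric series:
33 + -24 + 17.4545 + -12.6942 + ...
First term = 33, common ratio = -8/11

For |r| < 1, S = a / (1 - r)
S = 33 / (1 - (-8/11))
S = 33 / (19/11)
S = 363/19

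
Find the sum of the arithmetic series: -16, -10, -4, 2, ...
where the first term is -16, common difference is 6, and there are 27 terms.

Sₙ = n/2 × (first + last)
Last term = a + (n-1)d = -16 + (27-1)×6 = 140
S_27 = 27/2 × (-16 + 140)
S_27 = 27/2 × 124 = 1674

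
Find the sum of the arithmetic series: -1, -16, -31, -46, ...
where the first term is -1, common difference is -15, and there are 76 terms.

Sₙ = n/2 × (first + last)
Last term = a + (n-1)d = -1 + (76-1)×(-15) = -1126
S_76 = 76/2 × (-1 + (-1126))
S_76 = 76/2 × (-1127) = -42826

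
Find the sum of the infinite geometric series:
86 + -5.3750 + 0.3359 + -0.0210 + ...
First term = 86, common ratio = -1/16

For |r| < 1, S = a / (1 - r)
S = 86 / (1 - (-1/16))
S = 86 / (17/16)
S = 1376/17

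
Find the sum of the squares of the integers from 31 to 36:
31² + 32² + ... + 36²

Use ∑_{k=1}^{n} k² = n(n+1)(2n+1)/6, then subtract the first 30 terms.
∑_{k=1}^{36} k² = 36×37×73/6 = 16206
∑_{k=1}^{30} k² = 30×31×61/6 = 9455
∑_{k=31}^{36} k² = 16206 - 9455 = 6751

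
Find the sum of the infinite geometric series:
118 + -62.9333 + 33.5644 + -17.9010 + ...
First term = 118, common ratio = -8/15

For |r| < 1, S = a / (1 - r)
S = 118 / (1 - (-8/15))
S = 118 / (23/15)
S = 1770/23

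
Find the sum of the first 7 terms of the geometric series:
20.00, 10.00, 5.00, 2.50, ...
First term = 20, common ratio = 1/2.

Sₙ = a(1 - rⁿ) / (1 - r)
S_7 = 20(1 - (1/2)^7) / (1 - (1/2))
S_7 = 20(1 - (1/128)) / (1/2)
S_7 = 635/16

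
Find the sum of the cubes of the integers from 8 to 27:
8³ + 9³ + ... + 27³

Use ∑_{k=1}^{n} k³ = [n(n+1)/2]², then subtract the first 7 terms.
∑_{k=1}^{27} k³ = [27×28/2]² = 378² = 142884
∑_{k=1}^{7} k³ = [7×8/2]² = 28² = 784
∑_{k=8}^{27} k³ = 142884 - 784 = 142100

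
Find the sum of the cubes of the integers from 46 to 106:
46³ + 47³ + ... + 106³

Use ∑_{k=1}^{n} k³ = [n(n+1)/2]², then subtract the first 45 terms.
∑_{k=1}^{106} k³ = [106×107/2]² = 5671² = 32160241
∑_{k=1}^{45} k³ = [45×46/2]² = 1035² = 1071225
∑_{k=46}^{106} k³ = 32160241 - 1071225 = 31089016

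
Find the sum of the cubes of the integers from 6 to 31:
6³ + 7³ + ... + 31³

Use ∑_{k=1}^{n} k³ = [n(n+1)/2]², then subtract the first 5 terms.
∑_{k=1}^{31} k³ = [31×32/2]² = 496² = 246016
∑_{k=1}^{5} k³ = [5×6/2]² = 15² = 225
∑_{k=6}^{31} k³ = 246016 - 225 = 245791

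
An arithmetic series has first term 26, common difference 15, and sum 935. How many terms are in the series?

Using S = n/2 × [2a + (n-1)d]
935 = n/2 × [2(26) + (n-1)(15)]
935 = n/2 × [52 + 15n - 15]
1870 = n × [37 + 15n]
15n² + (37)n - 1870 = 0
Discriminant: Δ = (37)² - 4(15)(-1870) = 1369 + 112200 = 113569
√Δ = 337
n = [-(37) + √Δ] / (2·15) = (-37 + 337) / 30 = 300 / 30 = 10
(The negative root is discarded since n must be a positive integer.)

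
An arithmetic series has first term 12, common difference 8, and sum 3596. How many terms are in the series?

Using S = n/2 × [2a + (n-1)d]
3596 = n/2 × [2(12) + (n-1)(8)]
3596 = n/2 × [24 + 8n - 8]
7192 = n × [16 + 8n]
8n² + (16)n - 7192 = 0
Discriminant: Δ = (16)² - 4(8)(-7192) = 256 + 230144 = 230400
√Δ = 480
n = [-(16) + √Δ] / (2·8) = (-16 + 480) / 16 = 464 / 16 = 29
(The negative root is discarded since n must be a positive integer.)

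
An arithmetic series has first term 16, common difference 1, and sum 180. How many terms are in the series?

Using S = n/2 × [2a + (n-1)d]
180 = n/2 × [2(16) + (n-1)(1)]
180 = n/2 × [32 + 1n - 1]
360 = n × [31 + 1n]
1n² + (31)n - 360 = 0
Discriminant: Δ = (31)² - 4(1)(-360) = 961 + 1440 = 2401
√Δ = 49
n = [-(31) + √Δ] / (2·1) = (-31 + 49) / 2 = 18 / 2 = 9
(The negative root is discarded since n must be a positive integer.)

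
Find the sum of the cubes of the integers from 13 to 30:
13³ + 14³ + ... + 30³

Use ∑_{k=1}^{n} k³ = [n(n+1)/2]², then subtract the first 12 terms.
∑_{k=1}^{30} k³ = [30×31/2]² = 465² = 216225
∑_{k=1}^{12} k³ = [12×13/2]² = 78² = 6084
∑_{k=13}^{30} k³ = 216225 - 6084 = 210141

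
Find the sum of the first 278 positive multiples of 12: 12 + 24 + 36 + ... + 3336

Factor out 12: = 12(1 + 2 + ... + 278) = 12 × n(n+1)/2
= 12 × 278×279/2
= 12 × 38781
= 465372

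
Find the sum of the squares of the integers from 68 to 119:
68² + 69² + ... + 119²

Use ∑_{k=1}^{n} k² = n(n+1)(2n+1)/6, then subtract the first 67 terms.
∑_{k=1}^{119} k² = 119×120×239/6 = 568820
∑_{k=1}^{67} k² = 67×68×135/6 = 102510
∑_{k=68}^{119} k² = 568820 - 102510 = 466310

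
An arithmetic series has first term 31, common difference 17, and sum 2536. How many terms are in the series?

Using S = n/2 × [2a + (n-1)d]
2536 = n/2 × [2(31) + (n-1)(17)]
2536 = n/2 × [62 + 17n - 17]
5072 = n × [45 + 17n]
17n² + (45)n - 5072 = 0
Discriminant: Δ = (45)² - 4(17)(-5072) = 2025 + 344896 = 346921
√Δ = 589
n = [-(45) + √Δ] / (2·17) = (-45 + 589) / 34 = 544 / 34 = 16
(The negative root is discarded since n must be a positive integer.)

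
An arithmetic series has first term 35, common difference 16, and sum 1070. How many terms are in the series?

Using S = n/2 × [2a + (n-1)d]
1070 = n/2 × [2(35) + (n-1)(16)]
1070 = n/2 × [70 + 16n - 16]
2140 = n × [54 + 16n]
16n² + (54)n - 2140 = 0
Discriminant: Δ = (54)² - 4(16)(-2140) = 2916 + 136960 = 139876
√Δ = 374
n = [-(54) + √Δ] / (2·16) = (-54 + 374) / 32 = 320 / 32 = 10
(The negative root is discarded since n must be a positive integer.)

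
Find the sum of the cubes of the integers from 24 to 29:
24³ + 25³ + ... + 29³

Use ∑_{k=1}^{n} k³ = [n(n+1)/2]², then subtract the first 23 terms.
∑_{k=1}^{29} k³ = [29×30/2]² = 435² = 189225
∑_{k=1}^{23} k³ = [23×24/2]² = 276² = 76176
∑_{k=24}^{29} k³ = 189225 - 76176 = 113049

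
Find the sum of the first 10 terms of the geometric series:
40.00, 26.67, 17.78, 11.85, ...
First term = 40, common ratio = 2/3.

Sₙ = a(1 - rⁿ) / (1 - r)
S_10 = 40(1 - (2/3)^10) / (1 - (2/3))
S_10 = 40(1 - (1024/59049)) / (1/3)
S_10 = 2321000/19683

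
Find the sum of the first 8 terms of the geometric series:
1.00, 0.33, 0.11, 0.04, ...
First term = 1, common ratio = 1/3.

Sₙ = a(1 - rⁿ) / (1 - r)
S_8 = 1(1 - (1/3)^8) / (1 - (1/3))
S_8 = 1(1 - (1/6561)) / (2/3)
S_8 = 3280/2187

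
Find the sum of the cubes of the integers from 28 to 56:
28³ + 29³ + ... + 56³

Use ∑_{k=1}^{n} k³ = [n(n+1)/2]², then subtract the first 27 terms.
∑_{k=1}^{56} k³ = [56×57/2]² = 1596² = 2547216
∑_{k=1}^{27} k³ = [27×28/2]² = 378² = 142884
∑_{k=28}^{56} k³ = 2547216 - 142884 = 2404332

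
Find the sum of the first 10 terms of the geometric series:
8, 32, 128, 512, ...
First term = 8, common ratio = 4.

Sₙ = a(1 - rⁿ) / (1 - r)
S_10 = 8(1 - 4^10) / (1 - 4)
S_10 = 8(1 - 1048576) / (-3)
S_10 = 2796200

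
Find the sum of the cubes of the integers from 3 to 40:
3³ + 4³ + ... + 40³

Use ∑_{k=1}^{n} k³ = [n(n+1)/2]², then subtract the first 2 terms.
∑_{k=1}^{40} k³ = [40×41/2]² = 820² = 672400
∑_{k=1}^{2} k³ = [2×3/2]² = 3² = 9
∑_{k=3}^{40} k³ = 672400 - 9 = 672391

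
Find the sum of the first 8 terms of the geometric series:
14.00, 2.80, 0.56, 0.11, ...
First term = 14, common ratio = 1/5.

Sₙ = a(1 - rⁿ) / (1 - r)
S_8 = 14(1 - (1/5)^8) / (1 - (1/5))
S_8 = 14(1 - (1/390625)) / (4/5)
S_8 = 1367184/78125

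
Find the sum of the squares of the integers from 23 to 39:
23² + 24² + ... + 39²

Use ∑_{k=1}^{n} k² = n(n+1)(2n+1)/6, then subtract the first 22 terms.
∑_{k=1}^{39} k² = 39×40×79/6 = 20540
∑_{k=1}^{22} k² = 22×23×45/6 = 3795
∑_{k=23}^{39} k² = 20540 - 3795 = 16745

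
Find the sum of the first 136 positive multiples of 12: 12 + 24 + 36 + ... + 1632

Factor out 12: = 12(1 + 2 + ... + 136) = 12 × n(n+1)/2
= 12 × 136×137/2
= 12 × 9316
= 111792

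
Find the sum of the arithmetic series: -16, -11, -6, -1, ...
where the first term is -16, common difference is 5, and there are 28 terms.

Sₙ = n/2 × (first + last)
Last term = a + (n-1)d = -16 + (28-1)×5 = 119
S_28 = 28/2 × (-16 + 119)
S_28 = 28/2 × 103 = 1442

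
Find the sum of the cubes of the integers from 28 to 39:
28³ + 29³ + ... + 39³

Use ∑_{k=1}^{n} k³ = [n(n+1)/2]², then subtract the first 27 terms.
∑_{k=1}^{39} k³ = [39×40/2]² = 780² = 608400
∑_{k=1}^{27} k³ = [27×28/2]² = 378² = 142884
∑_{k=28}^{39} k³ = 608400 - 142884 = 465516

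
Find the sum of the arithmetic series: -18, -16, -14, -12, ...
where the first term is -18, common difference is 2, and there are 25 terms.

Sₙ = n/2 × (first + last)
Last term = a + (n-1)d = -18 + (25-1)×2 = 30
S_25 = 25/2 × (-18 + 30)
S_25 = 25/2 × 12 = 150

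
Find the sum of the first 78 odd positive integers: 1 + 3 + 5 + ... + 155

Sum of first n odd numbers = n²
= 78²
= 6084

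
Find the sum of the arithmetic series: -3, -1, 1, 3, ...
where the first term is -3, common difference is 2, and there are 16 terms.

Sₙ = n/2 × (first + last)
Last term = a + (n-1)d = -3 + (16-1)×2 = 27
S_16 = 16/2 × (-3 + 27)
S_16 = 16/2 × 24 = 192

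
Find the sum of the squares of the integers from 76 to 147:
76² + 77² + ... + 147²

Use ∑_{k=1}^{n} k² = n(n+1)(2n+1)/6, then subtract the first 75 terms.
∑_{k=1}^{147} k² = 147×148×295/6 = 1069670
∑_{k=1}^{75} k² = 75×76×151/6 = 143450
∑_{k=76}^{147} k² = 1069670 - 143450 = 926220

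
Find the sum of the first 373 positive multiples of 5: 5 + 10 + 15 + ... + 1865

Factor out 5: = 5(1 + 2 + ... + 373) = 5 × n(n+1)/2
= 5 × 373×374/2
= 5 × 69751
= 348755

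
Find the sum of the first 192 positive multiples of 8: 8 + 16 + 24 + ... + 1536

Factor out 8: = 8(1 + 2 + ... + 192) = 8 × n(n+1)/2
= 8 × 192×193/2
= 8 × 18528
= 148224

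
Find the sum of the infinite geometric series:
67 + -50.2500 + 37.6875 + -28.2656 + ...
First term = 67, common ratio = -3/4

For |r| < 1, S = a / (1 - r)
S = 67 / (1 - (-3/4))
S = 67 / (7/4)
S = 268/7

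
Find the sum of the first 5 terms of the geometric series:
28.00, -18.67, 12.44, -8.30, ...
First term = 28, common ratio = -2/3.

Sₙ = a(1 - rⁿ) / (1 - r)
S_5 = 28(1 - (-2/3)^5) / (1 - (-2/3))
S_5 = 28(1 - (-32/243)) / (5/3)
S_5 = 1540/81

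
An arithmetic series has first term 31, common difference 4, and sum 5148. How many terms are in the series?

Using S = n/2 × [2a + (n-1)d]
5148 = n/2 × [2(31) + (n-1)(4)]
5148 = n/2 × [62 + 4n - 4]
10296 = n × [58 + 4n]
4n² + (58)n - 10296 = 0
Discriminant: Δ = (58)² - 4(4)(-10296) = 3364 + 164736 = 168100
√Δ = 410
n = [-(58) + √Δ] / (2·4) = (-58 + 410) / 8 = 352 / 8 = 44
(The negative root is discarded since n must be a positive integer.)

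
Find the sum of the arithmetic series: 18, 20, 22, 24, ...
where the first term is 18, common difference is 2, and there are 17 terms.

Sₙ = n/2 × (first + last)
Last term = a + (n-1)d = 18 + (17-1)×2 = 50
S_17 = 17/2 × (18 + 50)
S_17 = 17/2 × 68 = 578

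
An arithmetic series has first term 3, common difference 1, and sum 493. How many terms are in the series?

Using S = n/2 × [2a + (n-1)d]
493 = n/2 × [2(3) + (n-1)(1)]
493 = n/2 × [6 + 1n - 1]
986 = n × [5 + 1n]
1n² + (5)n - 986 = 0
Discriminant: Δ = (5)² - 4(1)(-986) = 25 + 3944 = 3969
√Δ = 63
n = [-(5) + √Δ] / (2·1) = (-5 + 63) / 2 = 58 / 2 = 29
(The negative root is discarded since n must be a positive integer.)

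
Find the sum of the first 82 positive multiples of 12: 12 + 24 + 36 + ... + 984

Factor out 12: = 12(1 + 2 + ... + 82) = 12 × n(n+1)/2
= 12 × 82×83/2
= 12 × 3403
= 40836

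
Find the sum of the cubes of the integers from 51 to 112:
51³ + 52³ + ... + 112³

Use ∑_{k=1}^{n} k³ = [n(n+1)/2]², then subtract the first 50 terms.
∑_{k=1}^{112} k³ = [112×113/2]² = 6328² = 40043584
∑_{k=1}^{50} k³ = [50×51/2]² = 1275² = 1625625
∑_{k=51}^{112} k³ = 40043584 - 1625625 = 38417959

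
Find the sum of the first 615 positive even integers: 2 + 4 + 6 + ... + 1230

Sum of first n even numbers = n(n+1)
= 615×616
= 378840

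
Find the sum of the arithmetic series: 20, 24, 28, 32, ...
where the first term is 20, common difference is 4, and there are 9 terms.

Sₙ = n/2 × (first + last)
Last term = a + (n-1)d = 20 + (9-1)×4 = 52
S_9 = 9/2 × (20 + 52)
S_9 = 9/2 × 72 = 324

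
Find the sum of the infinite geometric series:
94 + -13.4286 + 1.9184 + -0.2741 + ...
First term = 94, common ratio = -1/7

For |r| < 1, S = a / (1 - r)
S = 94 / (1 - (-1/7))
S = 94 / (8/7)
S = 329/4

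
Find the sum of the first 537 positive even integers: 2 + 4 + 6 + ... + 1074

Sum of first n even numbers = n(n+1)
= 537×538
= 288906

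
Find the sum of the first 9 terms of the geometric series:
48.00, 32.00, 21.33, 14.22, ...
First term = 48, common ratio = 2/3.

Sₙ = a(1 - rⁿ) / (1 - r)
S_9 = 48(1 - (2/3)^9) / (1 - (2/3))
S_9 = 48(1 - (512/19683)) / (1/3)
S_9 = 306736/2187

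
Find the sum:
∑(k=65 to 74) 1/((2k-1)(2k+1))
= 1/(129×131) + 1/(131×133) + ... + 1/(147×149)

Partial fractions: 1/((2k-1)(2k+1)) = (1/2)[1/(2k-1) - 1/(2k+1)]
The series telescopes:
= (1/2)[1/129 - 1/149]
= 10/19221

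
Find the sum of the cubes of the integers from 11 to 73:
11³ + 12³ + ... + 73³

Use ∑_{k=1}^{n} k³ = [n(n+1)/2]², then subtract the first 10 terms.
∑_{k=1}^{73} k³ = [73×74/2]² = 2701² = 7295401
∑_{k=1}^{10} k³ = [10×11/2]² = 55² = 3025
∑_{k=11}^{73} k³ = 7295401 - 3025 = 7292376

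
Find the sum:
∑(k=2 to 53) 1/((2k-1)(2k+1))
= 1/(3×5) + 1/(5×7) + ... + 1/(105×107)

Partial fractions: 1/((2k-1)(2k+1)) = (1/2)[1/(2k-1) - 1/(2k+1)]
The series telescopes:
= (1/2)[1/3 - 1/107]
= 52/321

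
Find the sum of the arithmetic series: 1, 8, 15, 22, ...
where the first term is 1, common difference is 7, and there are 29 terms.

Sₙ = n/2 × (first + last)
Last term = a + (n-1)d = 1 + (29-1)×7 = 197
S_29 = 29/2 × (1 + 197)
S_29 = 29/2 × 198 = 2871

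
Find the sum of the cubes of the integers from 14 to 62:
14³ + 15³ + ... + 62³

Use ∑_{k=1}^{n} k³ = [n(n+1)/2]², then subtract the first 13 terms.
∑_{k=1}^{62} k³ = [62×63/2]² = 1953² = 3814209
∑_{k=1}^{13} k³ = [13×14/2]² = 91² = 8281
∑_{k=14}^{62} k³ = 3814209 - 8281 = 3805928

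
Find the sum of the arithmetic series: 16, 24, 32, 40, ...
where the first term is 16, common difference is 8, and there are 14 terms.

Sₙ = n/2 × (first + last)
Last term = a + (n-1)d = 16 + (14-1)×8 = 120
S_14 = 14/2 × (16 + 120)
S_14 = 14/2 × 136 = 952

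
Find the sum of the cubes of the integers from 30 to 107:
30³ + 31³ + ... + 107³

Use ∑_{k=1}^{n} k³ = [n(n+1)/2]², then subtract the first 29 terms.
∑_{k=1}^{107} k³ = [107×108/2]² = 5778² = 33385284
∑_{k=1}^{29} k³ = [29×30/2]² = 435² = 189225
∑_{k=30}^{107} k³ = 33385284 - 189225 = 33196059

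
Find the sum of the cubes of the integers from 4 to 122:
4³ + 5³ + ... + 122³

Use ∑_{k=1}^{n} k³ = [n(n+1)/2]², then subtract the first 3 terms.
∑_{k=1}^{122} k³ = [122×123/2]² = 7503² = 56295009
∑_{k=1}^{3} k³ = [3×4/2]² = 6² = 36
∑_{k=4}^{122} k³ = 56295009 - 36 = 56294973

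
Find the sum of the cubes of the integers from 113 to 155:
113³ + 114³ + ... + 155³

Use ∑_{k=1}^{n} k³ = [n(n+1)/2]², then subtract the first 112 terms.
∑_{k=1}^{155} k³ = [155×156/2]² = 12090² = 146168100
∑_{k=1}^{112} k³ = [112×113/2]² = 6328² = 40043584
∑_{k=113}^{155} k³ = 146168100 - 40043584 = 106124516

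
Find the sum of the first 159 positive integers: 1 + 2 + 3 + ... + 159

Formula: ∑k = n(n+1)/2
= 159×160/2
= 25440/2
= 12720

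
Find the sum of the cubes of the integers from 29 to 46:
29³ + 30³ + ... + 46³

Use ∑_{k=1}^{n} k³ = [n(n+1)/2]², then subtract the first 28 terms.
∑_{k=1}^{46} k³ = [46×47/2]² = 1081² = 1168561
∑_{k=1}^{28} k³ = [28×29/2]² = 406² = 164836
∑_{k=29}^{46} k³ = 1168561 - 164836 = 1003725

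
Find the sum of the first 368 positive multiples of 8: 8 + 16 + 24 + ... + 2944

Factor out 8: = 8(1 + 2 + ... + 368) = 8 × n(n+1)/2
= 8 × 368×369/2
= 8 × 67896
= 543168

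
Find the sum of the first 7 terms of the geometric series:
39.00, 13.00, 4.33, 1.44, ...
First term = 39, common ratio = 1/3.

Sₙ = a(1 - rⁿ) / (1 - r)
S_7 = 39(1 - (1/3)^7) / (1 - (1/3))
S_7 = 39(1 - (1/2187)) / (2/3)
S_7 = 14209/243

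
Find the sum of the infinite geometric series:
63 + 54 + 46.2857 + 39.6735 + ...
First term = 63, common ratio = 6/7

For |r| < 1, S = a / (1 - r)
S = 63 / (1 - (6/7))
S = 63 / (1/7)
S = 441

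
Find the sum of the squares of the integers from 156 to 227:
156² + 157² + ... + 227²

Use ∑_{k=1}^{n} k² = n(n+1)(2n+1)/6, then subtract the first 155 terms.
∑_{k=1}^{227} k² = 227×228×455/6 = 3924830
∑_{k=1}^{155} k² = 155×156×311/6 = 1253330
∑_{k=156}^{227} k² = 3924830 - 1253330 = 2671500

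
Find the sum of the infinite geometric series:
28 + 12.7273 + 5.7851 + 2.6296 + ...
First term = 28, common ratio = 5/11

For |r| < 1, S = a / (1 - r)
S = 28 / (1 - (5/11))
S = 28 / (6/11)
S = 154/3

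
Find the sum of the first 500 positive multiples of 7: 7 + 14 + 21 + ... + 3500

Factor out 7: = 7(1 + 2 + ... + 500) = 7 × n(n+1)/2
= 7 × 500×501/2
= 7 × 125250
= 876750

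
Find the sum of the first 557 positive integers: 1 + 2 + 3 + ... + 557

Formula: ∑k = n(n+1)/2
= 557×558/2
= 310806/2
= 155403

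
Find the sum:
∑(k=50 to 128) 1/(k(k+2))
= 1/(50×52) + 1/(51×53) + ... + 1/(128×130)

Partial fractions: 1/(k(k+2)) = (1/2)[1/k - 1/(k+2)]
Telescoping leaves the first two and last two terms:
= (1/2)[1/50 + 1/51 - 1/129 - 1/130]
= 8611/712725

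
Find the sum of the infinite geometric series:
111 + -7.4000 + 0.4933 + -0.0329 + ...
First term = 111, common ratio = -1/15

For |r| < 1, S = a / (1 - r)
S = 111 / (1 - (-1/15))
S = 111 / (16/15)
S = 1665/16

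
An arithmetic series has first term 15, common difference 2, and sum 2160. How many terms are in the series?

Using S = n/2 × [2a + (n-1)d]
2160 = n/2 × [2(15) + (n-1)(2)]
2160 = n/2 × [30 + 2n - 2]
4320 = n × [28 + 2n]
2n² + (28)n - 4320 = 0
Discriminant: Δ = (28)² - 4(2)(-4320) = 784 + 34560 = 35344
√Δ = 188
n = [-(28) + √Δ] / (2·2) = (-28 + 188) / 4 = 160 / 4 = 40
(The negative root is discarded since n must be a positive integer.)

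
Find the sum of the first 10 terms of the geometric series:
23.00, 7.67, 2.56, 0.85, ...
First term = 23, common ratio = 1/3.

Sₙ = a(1 - rⁿ) / (1 - r)
S_10 = 23(1 - (1/3)^10) / (1 - (1/3))
S_10 = 23(1 - (1/59049)) / (2/3)
S_10 = 679052/19683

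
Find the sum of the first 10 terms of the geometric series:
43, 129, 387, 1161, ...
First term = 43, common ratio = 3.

Sₙ = a(1 - rⁿ) / (1 - r)
S_10 = 43(1 - 3^10) / (1 - 3)
S_10 = 43(1 - 59049) / (-2)
S_10 = 1269532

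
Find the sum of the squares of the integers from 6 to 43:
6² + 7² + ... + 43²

Use ∑_{k=1}^{n} k² = n(n+1)(2n+1)/6, then subtract the first 5 terms.
∑_{k=1}^{43} k² = 43×44×87/6 = 27434
∑_{k=1}^{5} k² = 5×6×11/6 = 55
∑_{k=6}^{43} k² = 27434 - 55 = 27379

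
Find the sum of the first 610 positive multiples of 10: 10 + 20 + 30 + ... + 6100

Factor out 10: = 10(1 + 2 + ... + 610) = 10 × n(n+1)/2
= 10 × 610×611/2
= 10 × 186355
= 1863550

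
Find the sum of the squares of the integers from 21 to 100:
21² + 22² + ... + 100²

Use ∑_{k=1}^{n} k² = n(n+1)(2n+1)/6, then subtract the first 20 terms.
∑_{k=1}^{100} k² = 100×101×201/6 = 338350
∑_{k=1}^{20} k² = 20×21×41/6 = 2870
∑_{k=21}^{100} k² = 338350 - 2870 = 335480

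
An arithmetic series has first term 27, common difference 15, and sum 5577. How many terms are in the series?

Using S = n/2 × [2a + (n-1)d]
5577 = n/2 × [2(27) + (n-1)(15)]
5577 = n/2 × [54 + 15n - 15]
11154 = n × [39 + 15n]
15n² + (39)n - 11154 = 0
Discriminant: Δ = (39)² - 4(15)(-11154) = 1521 + 669240 = 670761
√Δ = 819
n = [-(39) + √Δ] / (2·15) = (-39 + 819) / 30 = 780 / 30 = 26
(The negative root is discarded since n must be a positive integer.)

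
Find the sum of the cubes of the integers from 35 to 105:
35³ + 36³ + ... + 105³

Use ∑_{k=1}^{n} k³ = [n(n+1)/2]², then subtract the first 34 terms.
∑_{k=1}^{105} k³ = [105×106/2]² = 5565² = 30969225
∑_{k=1}^{34} k³ = [34×35/2]² = 595² = 354025
∑_{k=35}^{105} k³ = 30969225 - 354025 = 30615200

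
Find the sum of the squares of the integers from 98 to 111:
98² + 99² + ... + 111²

Use ∑_{k=1}^{n} k² = n(n+1)(2n+1)/6, then subtract the first 97 terms.
∑_{k=1}^{111} k² = 111×112×223/6 = 462056
∑_{k=1}^{97} k² = 97×98×195/6 = 308945
∑_{k=98}^{111} k² = 462056 - 308945 = 153111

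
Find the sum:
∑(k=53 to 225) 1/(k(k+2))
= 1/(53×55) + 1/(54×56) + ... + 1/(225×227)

Partial fractions: 1/(k(k+2)) = (1/2)[1/k - 1/(k+2)]
Telescoping leaves the first two and last two terms:
= (1/2)[1/53 + 1/54 - 1/226 - 1/227]
= 1048207/73413162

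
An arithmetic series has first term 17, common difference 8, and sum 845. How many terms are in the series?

Using S = n/2 × [2a + (n-1)d]
845 = n/2 × [2(17) + (n-1)(8)]
845 = n/2 × [34 + 8n - 8]
1690 = n × [26 + 8n]
8n² + (26)n - 1690 = 0
Discriminant: Δ = (26)² - 4(8)(-1690) = 676 + 54080 = 54756
√Δ = 234
n = [-(26) + √Δ] / (2·8) = (-26 + 234) / 16 = 208 / 16 = 13
(The negative root is discarded since n must be a positive integer.)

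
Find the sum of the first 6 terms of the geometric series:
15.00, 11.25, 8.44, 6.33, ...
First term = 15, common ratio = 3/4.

Sₙ = a(1 - rⁿ) / (1 - r)
S_6 = 15(1 - (3/4)^6) / (1 - (3/4))
S_6 = 15(1 - (729/4096)) / (1/4)
S_6 = 50505/1024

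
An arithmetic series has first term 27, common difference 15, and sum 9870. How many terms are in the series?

Using S = n/2 × [2a + (n-1)d]
9870 = n/2 × [2(27) + (n-1)(15)]
9870 = n/2 × [54 + 15n - 15]
19740 = n × [39 + 15n]
15n² + (39)n - 19740 = 0
Discriminant: Δ = (39)² - 4(15)(-19740) = 1521 + 1184400 = 1185921
√Δ = 1089
n = [-(39) + √Δ] / (2·15) = (-39 + 1089) / 30 = 1050 / 30 = 35
(The negative root is discarded since n must be a positive integer.)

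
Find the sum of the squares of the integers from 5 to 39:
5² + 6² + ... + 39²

Use ∑_{k=1}^{n} k² = n(n+1)(2n+1)/6, then subtract the first 4 terms.
∑_{k=1}^{39} k² = 39×40×79/6 = 20540
∑_{k=1}^{4} k² = 4×5×9/6 = 30
∑_{k=5}^{39} k² = 20540 - 30 = 20510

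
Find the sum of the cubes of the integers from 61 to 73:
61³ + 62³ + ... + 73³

Use ∑_{k=1}^{n} k³ = [n(n+1)/2]², then subtract the first 60 terms.
∑_{k=1}^{73} k³ = [73×74/2]² = 2701² = 7295401
∑_{k=1}^{60} k³ = [60×61/2]² = 1830² = 3348900
∑_{k=61}^{73} k³ = 7295401 - 3348900 = 3946501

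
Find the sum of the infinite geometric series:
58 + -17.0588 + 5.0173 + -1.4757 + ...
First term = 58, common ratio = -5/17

For |r| < 1, S = a / (1 - r)
S = 58 / (1 - (-5/17))
S = 58 / (22/17)
S = 493/11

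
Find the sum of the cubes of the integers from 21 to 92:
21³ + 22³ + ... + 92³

Use ∑_{k=1}^{n} k³ = [n(n+1)/2]², then subtract the first 20 terms.
∑_{k=1}^{92} k³ = [92×93/2]² = 4278² = 18301284
∑_{k=1}^{20} k³ = [20×21/2]² = 210² = 44100
∑_{k=21}^{92} k³ = 18301284 - 44100 = 18257184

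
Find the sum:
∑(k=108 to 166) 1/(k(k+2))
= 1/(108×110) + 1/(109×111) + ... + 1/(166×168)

Partial fractions: 1/(k(k+2)) = (1/2)[1/k - 1/(k+2)]
Telescoping leaves the first two and last two terms:
= (1/2)[1/108 + 1/109 - 1/167 - 1/168]
= 178711/55045872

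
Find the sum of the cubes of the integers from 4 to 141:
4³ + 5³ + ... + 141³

Use ∑_{k=1}^{n} k³ = [n(n+1)/2]², then subtract the first 3 terms.
∑_{k=1}^{141} k³ = [141×142/2]² = 10011² = 100220121
∑_{k=1}^{3} k³ = [3×4/2]² = 6² = 36
∑_{k=4}^{141} k³ = 100220121 - 36 = 100220085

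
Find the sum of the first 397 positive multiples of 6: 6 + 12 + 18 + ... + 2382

Factor out 6: = 6(1 + 2 + ... + 397) = 6 × n(n+1)/2
= 6 × 397×398/2
= 6 × 79003
= 474018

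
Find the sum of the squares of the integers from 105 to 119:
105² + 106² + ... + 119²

Use ∑_{k=1}^{n} k² = n(n+1)(2n+1)/6, then subtract the first 104 terms.
∑_{k=1}^{119} k² = 119×120×239/6 = 568820
∑_{k=1}^{104} k² = 104×105×209/6 = 380380
∑_{k=105}^{119} k² = 568820 - 380380 = 188440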